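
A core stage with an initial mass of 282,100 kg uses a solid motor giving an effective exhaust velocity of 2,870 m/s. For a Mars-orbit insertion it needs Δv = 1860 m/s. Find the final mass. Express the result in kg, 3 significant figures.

final mass ≈ 148000 kg

Using Δv = v_e ln(m₀/m_f): m₀/m_f = exp(Δv / v_e) = exp(1860 / 2870.0) = exp(0.6481) = 1.9119.
m_f = m₀ / 1.9119 = 282,100 / 1.9119 = 147,550 kg.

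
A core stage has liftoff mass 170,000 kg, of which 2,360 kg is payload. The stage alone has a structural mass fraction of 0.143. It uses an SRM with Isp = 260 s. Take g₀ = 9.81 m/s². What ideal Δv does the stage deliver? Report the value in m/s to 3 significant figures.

Δv ≈ 4760 m/s

Stage wet mass = m₀ − payload = 170,000 − 2,360 = 167,640 kg.
Stage dry mass = ε × stage wet mass = 0.143 × 167,640 = 23,972.5 kg.
Burnout mass m_f = stage dry + payload = 23,972.5 + 2,360 = 26,332.5 kg.
v_e = Isp · g₀ = 260 × 9.81 = 2550.6 m/s.
Δv = v_e · ln(170,000/26,332.5) = 2550.6 × ln(6.456) = 2550.6 × 1.8650 ≈ 4757 m/s.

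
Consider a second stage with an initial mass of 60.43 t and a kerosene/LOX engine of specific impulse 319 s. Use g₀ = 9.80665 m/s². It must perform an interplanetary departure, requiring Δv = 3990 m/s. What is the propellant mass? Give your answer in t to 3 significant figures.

propellant mass ≈ 43.6 t

v_e = Isp · g₀ = 319 × 9.80665 = 3128.3 m/s.
m₀/m_f = exp(Δv / v_e) = exp(3990 / 3128.3) = exp(1.2754) = 3.5803.
m_f = 60.43 / 3.5803 = 16.8785 t, so propellant = m₀ − m_f = 60.43 − 16.8785 = 43.5515 t.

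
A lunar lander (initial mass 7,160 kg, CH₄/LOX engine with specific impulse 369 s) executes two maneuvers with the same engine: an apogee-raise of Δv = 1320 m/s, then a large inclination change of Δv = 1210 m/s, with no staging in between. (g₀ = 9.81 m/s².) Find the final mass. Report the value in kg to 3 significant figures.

final mass ≈ 3560 kg

v_e = Isp · g₀ = 369 × 9.81 = 3619.9 m/s.
After the first burn: m = 7160 × exp(−1320/3619.9) = 7160 × 0.69444 = 4,972.19 kg.
After the second burn: m = 4,972.19 × exp(−1210/3619.9) = 4,972.19 × 0.71586 = 3,559.39 kg.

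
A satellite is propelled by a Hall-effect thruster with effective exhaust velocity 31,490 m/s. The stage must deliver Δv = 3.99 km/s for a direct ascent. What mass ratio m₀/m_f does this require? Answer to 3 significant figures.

Using Δv = v_e ln(m₀/m_f): m₀/m_f = exp(Δv / v_e) = exp(3990 / 31490.0) = exp(0.1267) = 1.1351.

mass ratio ≈ 1.14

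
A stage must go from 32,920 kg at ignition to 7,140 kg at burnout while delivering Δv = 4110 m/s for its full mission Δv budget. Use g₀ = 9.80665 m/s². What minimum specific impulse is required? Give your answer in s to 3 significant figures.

Isp ≈ 274 s

ln(m₀/m_f) = ln(32920/7140) = ln(4.611) = 1.5284.
From the ideal rocket equation, v_e = Δv / ln(m₀/m_f) = 4110 / 1.5284 = 2689.1 m/s.
Isp = v_e / g₀ = 2689.1 / 9.80665 = 274.2 s.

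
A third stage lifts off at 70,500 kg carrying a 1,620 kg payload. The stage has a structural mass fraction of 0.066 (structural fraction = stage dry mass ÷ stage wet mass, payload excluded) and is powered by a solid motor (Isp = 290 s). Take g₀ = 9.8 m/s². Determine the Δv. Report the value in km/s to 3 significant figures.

Δv ≈ 6.92 km/s

Stage wet mass = m₀ − payload = 70,500 − 1,620 = 68,880 kg.
Stage dry mass = ε × stage wet mass = 0.066 × 68,880 = 4,546.08 kg.
Burnout mass m_f = stage dry + payload = 4,546.08 + 1,620 = 6,166.08 kg.
v_e = Isp · g₀ = 290 × 9.8 = 2842.0 m/s.
From the ideal rocket equation, Δv = v_e · ln(70,500/6,166.08) = 2842.0 × ln(11.43) = 2842.0 × 2.4365 ≈ 6925 m/s.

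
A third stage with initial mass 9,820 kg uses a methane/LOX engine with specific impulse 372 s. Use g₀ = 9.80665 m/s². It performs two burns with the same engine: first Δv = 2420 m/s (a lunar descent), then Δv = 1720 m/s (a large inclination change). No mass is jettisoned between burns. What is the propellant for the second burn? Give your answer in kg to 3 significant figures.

v_e = Isp · g₀ = 372 × 9.80665 = 3648.1 m/s.
After the first burn: m = 9820 × exp(−2420/3648.1) = 9820 × 0.51512 = 5,058.48 kg.
After the second burn: m = 5,058.48 × exp(−1720/3648.1) = 5,058.48 × 0.62408 = 3,156.9 kg.
Second-burn propellant = 5,058.48 − 3,156.9 = 1,901.58 kg.

propellant for the second burn ≈ 1900 kg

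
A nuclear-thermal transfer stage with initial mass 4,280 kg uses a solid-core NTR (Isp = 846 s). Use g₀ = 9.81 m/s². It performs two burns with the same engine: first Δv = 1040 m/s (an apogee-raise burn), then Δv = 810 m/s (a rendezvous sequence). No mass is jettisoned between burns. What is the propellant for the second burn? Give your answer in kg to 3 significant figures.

propellant for the second burn ≈ 351 kg

v_e = Isp · g₀ = 846 × 9.81 = 8299.3 m/s.
After the first burn: m = 4280 × exp(−1040/8299.3) = 4280 × 0.88222 = 3,775.9 kg.
After the second burn: m = 3,775.9 × exp(−810/8299.3) = 3,775.9 × 0.90701 = 3,424.78 kg.
Second-burn propellant = 3,775.9 − 3,424.78 = 351.12 kg.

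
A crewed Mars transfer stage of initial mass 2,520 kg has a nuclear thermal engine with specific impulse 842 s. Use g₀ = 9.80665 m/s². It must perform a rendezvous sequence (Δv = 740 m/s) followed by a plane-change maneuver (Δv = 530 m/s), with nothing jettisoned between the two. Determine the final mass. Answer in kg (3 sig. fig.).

v_e = Isp · g₀ = 842 × 9.80665 = 8257.2 m/s.
After the first burn: m = 2520 × exp(−740/8257.2) = 2520 × 0.91428 = 2,303.99 kg.
After the second burn: m = 2,303.99 × exp(−530/8257.2) = 2,303.99 × 0.93783 = 2,160.75 kg.

final mass ≈ 2160 kg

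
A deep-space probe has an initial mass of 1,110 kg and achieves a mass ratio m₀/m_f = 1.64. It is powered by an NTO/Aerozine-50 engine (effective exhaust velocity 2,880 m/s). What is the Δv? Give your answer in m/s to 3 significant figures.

Δv ≈ 1420 m/s

Δv = v_e · ln(1.64) = 2880.0 × 0.4947 ≈ 1424.7 m/s.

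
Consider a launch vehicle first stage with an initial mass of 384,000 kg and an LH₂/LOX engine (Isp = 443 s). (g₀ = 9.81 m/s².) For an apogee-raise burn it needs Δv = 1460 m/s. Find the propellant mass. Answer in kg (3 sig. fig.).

v_e = Isp · g₀ = 443 × 9.81 = 4345.8 m/s.
m₀/m_f = exp(Δv / v_e) = exp(1460 / 4345.8) = exp(0.3360) = 1.3993.
m_f = 384,000 / 1.3993 = 274,423 kg, so propellant = m₀ − m_f = 384,000 − 274,423 = 109,577 kg.

propellant mass ≈ 110000 kg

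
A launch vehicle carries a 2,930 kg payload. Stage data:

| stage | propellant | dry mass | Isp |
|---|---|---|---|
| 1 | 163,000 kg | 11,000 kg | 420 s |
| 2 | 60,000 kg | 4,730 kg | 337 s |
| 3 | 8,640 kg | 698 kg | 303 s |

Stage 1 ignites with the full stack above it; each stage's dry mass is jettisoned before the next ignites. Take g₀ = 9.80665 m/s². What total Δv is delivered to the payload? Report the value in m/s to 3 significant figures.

Ignition mass of stage 1 = 163,000+11,000 + 60,000+4,730 + 8,640+698 + 2,930 = 250,998 kg.
Stage 1: m₀ = 250,998 kg, m_f = 250,998 − 163,000 = 87,998 kg; Δv = 420×9.80665×ln(2.852) = 4118.8×1.0481 ≈ 4317 m/s.
Stage 2: m₀ = 76,998 kg, m_f = 76,998 − 60,000 = 16,998 kg; Δv = 337×9.80665×ln(4.53) = 3304.8×1.5107 ≈ 4993 m/s.
Stage 3: m₀ = 12,268 kg, m_f = 12,268 − 8,640 = 3,628 kg; Δv = 303×9.80665×ln(3.381) = 2971.4×1.2183 ≈ 3620 m/s.
Total Δv = 4317 + 4993 + 3620 = 12930 m/s.

Δv ≈ 12900 m/s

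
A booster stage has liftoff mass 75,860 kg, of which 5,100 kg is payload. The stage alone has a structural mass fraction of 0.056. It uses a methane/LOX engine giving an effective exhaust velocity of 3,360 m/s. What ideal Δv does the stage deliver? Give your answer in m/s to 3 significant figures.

Stage wet mass = m₀ − payload = 75,860 − 5,100 = 70,760 kg.
Stage dry mass = ε × stage wet mass = 0.056 × 70,760 = 3,962.56 kg.
Burnout mass m_f = stage dry + payload = 3,962.56 + 5,100 = 9,062.56 kg.
Rocket equation: Δv = v_e · ln(75,860/9,062.56) = 3360.0 × ln(8.371) = 3360.0 × 2.1247 ≈ 7139 m/s.

Δv ≈ 7140 m/s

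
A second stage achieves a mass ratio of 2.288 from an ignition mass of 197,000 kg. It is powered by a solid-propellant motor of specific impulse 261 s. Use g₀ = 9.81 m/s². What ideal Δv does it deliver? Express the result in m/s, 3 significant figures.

Δv ≈ 2120 m/s

v_e = Isp · g₀ = 261 × 9.81 = 2560.4 m/s.
Using Δv = v_e ln(m₀/m_f): Δv = v_e · ln(2.288) = 2560.4 × 0.8277 ≈ 2119.2 m/s.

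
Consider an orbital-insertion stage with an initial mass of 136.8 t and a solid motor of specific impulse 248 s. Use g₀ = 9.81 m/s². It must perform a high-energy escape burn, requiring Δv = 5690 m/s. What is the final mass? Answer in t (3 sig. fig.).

final mass ≈ 13.2 t

v_e = Isp · g₀ = 248 × 9.81 = 2432.9 m/s.
Rocket equation: m₀/m_f = exp(Δv / v_e) = exp(5690 / 2432.9) = exp(2.3388) = 10.3687.
m_f = m₀ / 10.3687 = 136.8 / 10.3687 = 13.1936 t.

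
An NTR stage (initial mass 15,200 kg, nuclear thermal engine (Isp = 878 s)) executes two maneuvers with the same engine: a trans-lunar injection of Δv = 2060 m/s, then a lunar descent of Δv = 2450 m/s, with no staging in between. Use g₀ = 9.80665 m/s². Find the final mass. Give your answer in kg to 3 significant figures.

v_e = Isp · g₀ = 878 × 9.80665 = 8610.2 m/s.
After the first burn: m = 15200 × exp(−2060/8610.2) = 15200 × 0.78722 = 11,965.7 kg.
After the second burn: m = 11,965.7 × exp(−2450/8610.2) = 11,965.7 × 0.75236 = 9,002.51 kg.

final mass ≈ 9000 kg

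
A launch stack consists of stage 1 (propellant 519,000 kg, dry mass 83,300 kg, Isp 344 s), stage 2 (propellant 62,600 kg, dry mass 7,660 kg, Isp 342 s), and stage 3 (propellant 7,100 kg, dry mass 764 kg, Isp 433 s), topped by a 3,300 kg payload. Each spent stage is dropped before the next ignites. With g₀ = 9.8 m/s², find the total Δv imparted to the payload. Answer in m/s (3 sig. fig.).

Ignition mass of stage 1 = 519,000+83,300 + 62,600+7,660 + 7,100+764 + 3,300 = 683,724 kg.
Stage 1: m₀ = 683,724 kg, m_f = 683,724 − 519,000 = 164,724 kg; Δv = 344×9.8×ln(4.151) = 3371.2×1.4233 ≈ 4798 m/s.
Stage 2: m₀ = 81,424 kg, m_f = 81,424 − 62,600 = 18,824 kg; Δv = 342×9.8×ln(4.326) = 3351.6×1.4645 ≈ 4909 m/s.
Stage 3: m₀ = 11,164 kg, m_f = 11,164 − 7,100 = 4,064 kg; Δv = 433×9.8×ln(2.747) = 4243.4×1.0105 ≈ 4288 m/s.
Total Δv = 4798 + 4909 + 4288 = 13995 m/s.

Δv ≈ 14000 m/s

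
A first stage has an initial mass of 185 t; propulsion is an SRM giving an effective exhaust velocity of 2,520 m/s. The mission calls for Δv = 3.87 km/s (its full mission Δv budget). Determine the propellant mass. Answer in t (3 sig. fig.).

propellant mass ≈ 145 t

m₀/m_f = exp(Δv / v_e) = exp(3870 / 2520.0) = exp(1.5357) = 4.6446.
m_f = 185 / 4.6446 = 39.8312 t, so propellant = m₀ − m_f = 185 − 39.8312 = 145.1688 t.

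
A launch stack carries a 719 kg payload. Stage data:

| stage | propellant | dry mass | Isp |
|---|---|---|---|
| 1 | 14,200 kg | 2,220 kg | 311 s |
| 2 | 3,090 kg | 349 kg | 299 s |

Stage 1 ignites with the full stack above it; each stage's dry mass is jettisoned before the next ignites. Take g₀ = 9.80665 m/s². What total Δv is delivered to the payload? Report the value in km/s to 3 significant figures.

Δv ≈ 7.56 km/s

Ignition mass of stage 1 = 14,200+2,220 + 3,090+349 + 719 = 20,578 kg.
Stage 1: m₀ = 20,578 kg, m_f = 20,578 − 14,200 = 6,378 kg; Δv = 311×9.80665×ln(3.226) = 3049.9×1.1714 ≈ 3573 m/s.
Stage 2: m₀ = 4,158 kg, m_f = 4,158 − 3,090 = 1,068 kg; Δv = 299×9.80665×ln(3.893) = 2932.2×1.3592 ≈ 3986 m/s.
Total Δv = 3573 + 3986 = 7559 m/s.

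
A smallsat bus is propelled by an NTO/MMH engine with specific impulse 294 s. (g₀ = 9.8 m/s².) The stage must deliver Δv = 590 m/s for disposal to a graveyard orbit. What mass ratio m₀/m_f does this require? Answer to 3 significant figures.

mass ratio ≈ 1.23

v_e = Isp · g₀ = 294 × 9.8 = 2881.2 m/s.
m₀/m_f = exp(Δv / v_e) = exp(590 / 2881.2) = exp(0.2048) = 1.2272.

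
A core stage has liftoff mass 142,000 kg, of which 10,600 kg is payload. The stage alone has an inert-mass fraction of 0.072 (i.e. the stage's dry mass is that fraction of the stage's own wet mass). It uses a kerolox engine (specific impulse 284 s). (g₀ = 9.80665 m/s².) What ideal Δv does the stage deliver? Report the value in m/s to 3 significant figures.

Stage wet mass = m₀ − payload = 142,000 − 10,600 = 131,400 kg.
Stage dry mass = ε × stage wet mass = 0.072 × 131,400 = 9,460.8 kg.
Burnout mass m_f = stage dry + payload = 9,460.8 + 10,600 = 20,060.8 kg.
v_e = Isp · g₀ = 284 × 9.80665 = 2785.1 m/s.
Δv = v_e · ln(142,000/20,060.8) = 2785.1 × ln(7.078) = 2785.1 × 1.9571 ≈ 5451 m/s.

Δv ≈ 5450 m/s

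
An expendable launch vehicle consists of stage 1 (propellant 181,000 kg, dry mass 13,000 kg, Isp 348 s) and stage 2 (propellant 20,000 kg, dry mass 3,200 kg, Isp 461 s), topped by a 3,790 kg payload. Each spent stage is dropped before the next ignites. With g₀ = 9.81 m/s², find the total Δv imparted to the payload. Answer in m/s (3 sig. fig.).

Ignition mass of stage 1 = 181,000+13,000 + 20,000+3,200 + 3,790 = 220,990 kg.
Stage 1: m₀ = 220,990 kg, m_f = 220,990 − 181,000 = 39,990 kg; Δv = 348×9.81×ln(5.526) = 3413.9×1.7095 ≈ 5836 m/s.
Stage 2: m₀ = 26,990 kg, m_f = 26,990 − 20,000 = 6,990 kg; Δv = 461×9.81×ln(3.861) = 4522.4×1.3510 ≈ 6110 m/s.
Total Δv = 5836 + 6110 = 11946 m/s.

Δv ≈ 11900 m/s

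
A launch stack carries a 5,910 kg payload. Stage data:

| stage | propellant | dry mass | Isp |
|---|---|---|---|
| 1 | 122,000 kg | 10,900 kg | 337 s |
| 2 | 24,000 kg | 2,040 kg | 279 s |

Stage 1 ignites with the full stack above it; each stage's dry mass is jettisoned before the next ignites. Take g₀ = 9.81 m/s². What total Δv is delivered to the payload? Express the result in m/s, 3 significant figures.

Δv ≈ 8260 m/s

Ignition mass of stage 1 = 122,000+10,900 + 24,000+2,040 + 5,910 = 164,850 kg.
Stage 1: m₀ = 164,850 kg, m_f = 164,850 − 122,000 = 42,850 kg; Δv = 337×9.81×ln(3.847) = 3306.0×1.3473 ≈ 4454 m/s.
Stage 2: m₀ = 31,950 kg, m_f = 31,950 − 24,000 = 7,950 kg; Δv = 279×9.81×ln(4.019) = 2737.0×1.3910 ≈ 3807 m/s.
Total Δv = 4454 + 3807 = 8261 m/s.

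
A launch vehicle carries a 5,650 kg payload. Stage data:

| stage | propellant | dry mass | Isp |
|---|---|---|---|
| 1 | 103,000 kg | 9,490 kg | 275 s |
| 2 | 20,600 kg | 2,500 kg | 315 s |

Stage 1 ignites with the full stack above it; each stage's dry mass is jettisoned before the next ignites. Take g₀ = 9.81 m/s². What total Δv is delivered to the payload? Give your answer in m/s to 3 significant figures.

Ignition mass of stage 1 = 103,000+9,490 + 20,600+2,500 + 5,650 = 141,240 kg.
Stage 1: m₀ = 141,240 kg, m_f = 141,240 − 103,000 = 38,240 kg; Δv = 275×9.81×ln(3.694) = 2697.8×1.3066 ≈ 3525 m/s.
Stage 2: m₀ = 28,750 kg, m_f = 28,750 − 20,600 = 8,150 kg; Δv = 315×9.81×ln(3.528) = 3090.2×1.2606 ≈ 3896 m/s.
Total Δv = 3525 + 3896 = 7421 m/s.

Δv ≈ 7420 m/s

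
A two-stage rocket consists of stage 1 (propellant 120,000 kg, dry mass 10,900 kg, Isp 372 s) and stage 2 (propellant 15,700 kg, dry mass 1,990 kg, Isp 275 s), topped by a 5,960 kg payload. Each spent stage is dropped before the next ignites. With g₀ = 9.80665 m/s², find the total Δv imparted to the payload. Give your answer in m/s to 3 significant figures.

Ignition mass of stage 1 = 120,000+10,900 + 15,700+1,990 + 5,960 = 154,550 kg.
Stage 1: m₀ = 154,550 kg, m_f = 154,550 − 120,000 = 34,550 kg; Δv = 372×9.80665×ln(4.473) = 3648.1×1.4981 ≈ 5465 m/s.
Stage 2: m₀ = 23,650 kg, m_f = 23,650 − 15,700 = 7,950 kg; Δv = 275×9.80665×ln(2.975) = 2696.8×1.0902 ≈ 2940 m/s.
Total Δv = 5465 + 2940 = 8405 m/s.

Δv ≈ 8410 m/s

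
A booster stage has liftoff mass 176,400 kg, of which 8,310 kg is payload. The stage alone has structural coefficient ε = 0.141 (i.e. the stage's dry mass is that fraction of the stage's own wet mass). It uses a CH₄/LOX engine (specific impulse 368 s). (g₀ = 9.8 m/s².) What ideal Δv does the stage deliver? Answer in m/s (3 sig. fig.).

Stage wet mass = m₀ − payload = 176,400 − 8,310 = 168,090 kg.
Stage dry mass = ε × stage wet mass = 0.141 × 168,090 = 23,700.7 kg.
Burnout mass m_f = stage dry + payload = 23,700.7 + 8,310 = 32,010.7 kg.
v_e = Isp · g₀ = 368 × 9.8 = 3606.4 m/s.
From the ideal rocket equation, Δv = v_e · ln(176,400/32,010.7) = 3606.4 × ln(5.511) = 3606.4 × 1.7067 ≈ 6155 m/s.

Δv ≈ 6150 m/s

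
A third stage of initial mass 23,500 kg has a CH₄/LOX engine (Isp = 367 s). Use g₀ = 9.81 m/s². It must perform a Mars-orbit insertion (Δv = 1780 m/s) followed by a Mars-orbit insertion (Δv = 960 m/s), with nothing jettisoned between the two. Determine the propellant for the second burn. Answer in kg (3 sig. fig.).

v_e = Isp · g₀ = 367 × 9.81 = 3600.3 m/s.
After the first burn: m = 23500 × exp(−1780/3600.3) = 23500 × 0.60993 = 14,333.4 kg.
After the second burn: m = 14,333.4 × exp(−960/3600.3) = 14,333.4 × 0.76594 = 10,978.5 kg.
Second-burn propellant = 14,333.4 − 10,978.5 = 3,354.9 kg.

propellant for the second burn ≈ 3350 kg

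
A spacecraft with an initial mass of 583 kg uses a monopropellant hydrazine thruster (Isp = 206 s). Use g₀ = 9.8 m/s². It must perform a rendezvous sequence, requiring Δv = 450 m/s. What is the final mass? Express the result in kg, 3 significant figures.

v_e = Isp · g₀ = 206 × 9.8 = 2018.8 m/s.
m₀/m_f = exp(Δv / v_e) = exp(450 / 2018.8) = exp(0.2229) = 1.2497.
m_f = m₀ / 1.2497 = 583 / 1.2497 = 466.512 kg.

final mass ≈ 467 kg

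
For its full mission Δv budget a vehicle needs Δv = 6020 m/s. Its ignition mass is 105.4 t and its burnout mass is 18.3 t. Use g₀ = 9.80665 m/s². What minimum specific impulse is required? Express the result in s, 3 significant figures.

ln(m₀/m_f) = ln(105400/18300) = ln(5.76) = 1.7509.
From the ideal rocket equation, v_e = Δv / ln(m₀/m_f) = 6020 / 1.7509 = 3438.3 m/s.
Isp = v_e / g₀ = 3438.3 / 9.80665 = 350.6 s.

Isp ≈ 351 s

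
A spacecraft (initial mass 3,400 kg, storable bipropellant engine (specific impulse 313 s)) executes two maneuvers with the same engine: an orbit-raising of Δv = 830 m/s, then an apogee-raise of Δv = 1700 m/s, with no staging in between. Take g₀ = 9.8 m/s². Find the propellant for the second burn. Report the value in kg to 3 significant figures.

v_e = Isp · g₀ = 313 × 9.8 = 3067.4 m/s.
After the first burn: m = 3400 × exp(−830/3067.4) = 3400 × 0.76293 = 2,593.96 kg.
After the second burn: m = 2,593.96 × exp(−1700/3067.4) = 2,593.96 × 0.57452 = 1,490.28 kg.
Second-burn propellant = 2,593.96 − 1,490.28 = 1,103.68 kg.

propellant for the second burn ≈ 1100 kg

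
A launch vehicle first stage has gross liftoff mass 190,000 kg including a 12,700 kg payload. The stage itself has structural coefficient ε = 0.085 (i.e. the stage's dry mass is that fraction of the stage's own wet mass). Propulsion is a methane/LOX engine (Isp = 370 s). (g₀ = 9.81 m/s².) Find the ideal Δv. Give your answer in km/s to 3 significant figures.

Δv ≈ 6.98 km/s

Stage wet mass = m₀ − payload = 190,000 − 12,700 = 177,300 kg.
Stage dry mass = ε × stage wet mass = 0.085 × 177,300 = 15,070.5 kg.
Burnout mass m_f = stage dry + payload = 15,070.5 + 12,700 = 27,770.5 kg.
v_e = Isp · g₀ = 370 × 9.81 = 3629.7 m/s.
Δv = v_e · ln(190,000/27,770.5) = 3629.7 × ln(6.842) = 3629.7 × 1.9230 ≈ 6980 m/s.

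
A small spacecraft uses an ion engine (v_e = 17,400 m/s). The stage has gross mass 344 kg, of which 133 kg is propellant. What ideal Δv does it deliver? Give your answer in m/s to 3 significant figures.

m_f = m₀ − m_prop = 344 − 133 = 211 kg.
Using Δv = v_e ln(m₀/m_f): Δv = v_e · ln(m₀/m_f) = 17400.0 × ln(1.63) = 17400.0 × 0.4888 ≈ 8504.8 m/s.

Δv ≈ 8500 m/s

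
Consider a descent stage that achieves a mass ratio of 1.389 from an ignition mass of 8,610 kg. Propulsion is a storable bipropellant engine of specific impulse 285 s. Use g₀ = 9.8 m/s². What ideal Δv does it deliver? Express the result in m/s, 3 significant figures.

v_e = Isp · g₀ = 285 × 9.8 = 2793.0 m/s.
Δv = v_e · ln(1.389) = 2793.0 × 0.3286 ≈ 917.7 m/s.

Δv ≈ 918 m/s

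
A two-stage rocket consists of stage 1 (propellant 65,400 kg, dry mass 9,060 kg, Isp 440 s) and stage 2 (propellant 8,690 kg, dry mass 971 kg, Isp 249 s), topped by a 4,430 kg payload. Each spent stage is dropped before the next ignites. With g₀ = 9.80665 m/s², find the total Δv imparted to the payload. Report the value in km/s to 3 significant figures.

Δv ≈ 8.13 km/s

Ignition mass of stage 1 = 65,400+9,060 + 8,690+971 + 4,430 = 88,551 kg.
Stage 1: m₀ = 88,551 kg, m_f = 88,551 − 65,400 = 23,151 kg; Δv = 440×9.80665×ln(3.825) = 4314.9×1.3415 ≈ 5789 m/s.
Stage 2: m₀ = 14,091 kg, m_f = 14,091 − 8,690 = 5,401 kg; Δv = 249×9.80665×ln(2.609) = 2441.9×0.9590 ≈ 2342 m/s.
Total Δv = 5789 + 2342 = 8131 m/s.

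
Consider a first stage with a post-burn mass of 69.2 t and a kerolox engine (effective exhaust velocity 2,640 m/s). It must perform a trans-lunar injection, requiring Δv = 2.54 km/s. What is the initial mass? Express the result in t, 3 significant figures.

initial mass ≈ 181 t

From the ideal rocket equation, m₀/m_f = exp(Δv / v_e) = exp(2540 / 2640.0) = exp(0.9621) = 2.6172.
m₀ = m_f × 2.6172 = 69.2 × 2.6172 = 181.11 t.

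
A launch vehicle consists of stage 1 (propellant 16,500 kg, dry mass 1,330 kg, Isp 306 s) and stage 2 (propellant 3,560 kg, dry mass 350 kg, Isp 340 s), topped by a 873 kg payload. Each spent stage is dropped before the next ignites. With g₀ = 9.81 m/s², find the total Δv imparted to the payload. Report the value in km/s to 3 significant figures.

Δv ≈ 8.48 km/s

Ignition mass of stage 1 = 16,500+1,330 + 3,560+350 + 873 = 22,613 kg.
Stage 1: m₀ = 22,613 kg, m_f = 22,613 − 16,500 = 6,113 kg; Δv = 306×9.81×ln(3.699) = 3001.9×1.3081 ≈ 3927 m/s.
Stage 2: m₀ = 4,783 kg, m_f = 4,783 − 3,560 = 1,223 kg; Δv = 340×9.81×ln(3.911) = 3335.4×1.3638 ≈ 4549 m/s.
Total Δv = 3927 + 4549 = 8476 m/s.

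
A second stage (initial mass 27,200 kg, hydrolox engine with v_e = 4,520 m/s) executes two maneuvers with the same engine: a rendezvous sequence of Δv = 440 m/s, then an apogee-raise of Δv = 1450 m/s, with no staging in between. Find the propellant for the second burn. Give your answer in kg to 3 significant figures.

After the first burn: m = 27200 × exp(−440/4520.0) = 27200 × 0.90724 = 24,676.9 kg.
After the second burn: m = 24,676.9 × exp(−1450/4520.0) = 24,676.9 × 0.72557 = 17,904.8 kg.
Second-burn propellant = 24,676.9 − 17,904.8 = 6,772.1 kg.

propellant for the second burn ≈ 6770 kg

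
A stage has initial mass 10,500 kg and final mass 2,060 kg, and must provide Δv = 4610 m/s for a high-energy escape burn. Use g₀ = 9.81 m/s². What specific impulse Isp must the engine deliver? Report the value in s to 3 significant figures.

ln(m₀/m_f) = ln(10500/2060) = ln(5.097) = 1.6287.
v_e = Δv / ln(m₀/m_f) = 4610 / 1.6287 = 2830.5 m/s.
Isp = v_e / g₀ = 2830.5 / 9.81 = 288.5 s.

Isp ≈ 289 s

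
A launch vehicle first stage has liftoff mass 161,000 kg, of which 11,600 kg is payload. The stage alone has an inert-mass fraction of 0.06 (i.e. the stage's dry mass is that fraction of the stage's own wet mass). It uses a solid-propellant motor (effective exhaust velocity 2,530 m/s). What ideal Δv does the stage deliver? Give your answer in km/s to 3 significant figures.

Stage wet mass = m₀ − payload = 161,000 − 11,600 = 149,400 kg.
Stage dry mass = ε × stage wet mass = 0.06 × 149,400 = 8,964 kg.
Burnout mass m_f = stage dry + payload = 8,964 + 11,600 = 20,564 kg.
By the Tsiolkovsky rocket equation, Δv = v_e · ln(161,000/20,564) = 2530.0 × ln(7.829) = 2530.0 × 2.0579 ≈ 5206 m/s.

Δv ≈ 5.21 km/s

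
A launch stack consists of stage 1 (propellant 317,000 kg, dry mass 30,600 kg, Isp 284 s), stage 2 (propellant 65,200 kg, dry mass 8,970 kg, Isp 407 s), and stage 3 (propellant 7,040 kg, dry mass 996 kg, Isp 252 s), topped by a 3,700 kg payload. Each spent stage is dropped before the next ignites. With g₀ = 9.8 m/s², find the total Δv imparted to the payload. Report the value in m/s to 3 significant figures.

Ignition mass of stage 1 = 317,000+30,600 + 65,200+8,970 + 7,040+996 + 3,700 = 433,506 kg.
Stage 1: m₀ = 433,506 kg, m_f = 433,506 − 317,000 = 116,506 kg; Δv = 284×9.8×ln(3.721) = 2783.2×1.3140 ≈ 3657 m/s.
Stage 2: m₀ = 85,906 kg, m_f = 85,906 − 65,200 = 20,706 kg; Δv = 407×9.8×ln(4.149) = 3988.6×1.4228 ≈ 5675 m/s.
Stage 3: m₀ = 11,736 kg, m_f = 11,736 − 7,040 = 4,696 kg; Δv = 252×9.8×ln(2.499) = 2469.6×0.9159 ≈ 2262 m/s.
Total Δv = 3657 + 5675 + 2262 = 11594 m/s.

Δv ≈ 11600 m/s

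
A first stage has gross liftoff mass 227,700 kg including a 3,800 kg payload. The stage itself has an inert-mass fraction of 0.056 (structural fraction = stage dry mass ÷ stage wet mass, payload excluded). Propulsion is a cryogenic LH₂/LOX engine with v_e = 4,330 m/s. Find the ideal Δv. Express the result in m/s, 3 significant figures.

Δv ≈ 11400 m/s

Stage wet mass = m₀ − payload = 227,700 − 3,800 = 223,900 kg.
Stage dry mass = ε × stage wet mass = 0.056 × 223,900 = 12,538.4 kg.
Burnout mass m_f = stage dry + payload = 12,538.4 + 3,800 = 16,338.4 kg.
From the ideal rocket equation, Δv = v_e · ln(227,700/16,338.4) = 4330.0 × ln(13.94) = 4330.0 × 2.6345 ≈ 11407 m/s.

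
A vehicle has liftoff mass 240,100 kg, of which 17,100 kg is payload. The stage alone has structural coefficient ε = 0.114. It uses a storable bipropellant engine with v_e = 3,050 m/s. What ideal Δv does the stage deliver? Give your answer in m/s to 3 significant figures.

Δv ≈ 5280 m/s

Stage wet mass = m₀ − payload = 240,100 − 17,100 = 223,000 kg.
Stage dry mass = ε × stage wet mass = 0.114 × 223,000 = 25,422 kg.
Burnout mass m_f = stage dry + payload = 25,422 + 17,100 = 42,522 kg.
Δv = v_e · ln(240,100/42,522) = 3050.0 × ln(5.646) = 3050.0 × 1.7310 ≈ 5280 m/s.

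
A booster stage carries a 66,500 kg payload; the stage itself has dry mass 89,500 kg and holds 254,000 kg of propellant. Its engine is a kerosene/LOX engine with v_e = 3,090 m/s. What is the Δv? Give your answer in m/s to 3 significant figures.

m₀ = payload + dry + propellant = 66,500 + 89,500 + 254,000 = 410,000 kg.
m_f = payload + dry = 66,500 + 89,500 = 156,000 kg.
Δv = v_e · ln(m₀/m_f) = 3090.0 × ln(2.628) = 3090.0 × 0.9663 ≈ 2985.9 m/s.

Δv ≈ 2990 m/s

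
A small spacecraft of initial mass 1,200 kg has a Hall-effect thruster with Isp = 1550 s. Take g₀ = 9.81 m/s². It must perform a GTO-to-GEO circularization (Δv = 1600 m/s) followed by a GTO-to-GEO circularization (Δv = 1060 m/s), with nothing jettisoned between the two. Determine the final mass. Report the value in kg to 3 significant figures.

v_e = Isp · g₀ = 1550 × 9.81 = 15205.5 m/s.
After the first burn: m = 1200 × exp(−1600/15205.5) = 1200 × 0.90012 = 1,080.14 kg.
After the second burn: m = 1,080.14 × exp(−1060/15205.5) = 1,080.14 × 0.93266 = 1,007.4 kg.

final mass ≈ 1010 kg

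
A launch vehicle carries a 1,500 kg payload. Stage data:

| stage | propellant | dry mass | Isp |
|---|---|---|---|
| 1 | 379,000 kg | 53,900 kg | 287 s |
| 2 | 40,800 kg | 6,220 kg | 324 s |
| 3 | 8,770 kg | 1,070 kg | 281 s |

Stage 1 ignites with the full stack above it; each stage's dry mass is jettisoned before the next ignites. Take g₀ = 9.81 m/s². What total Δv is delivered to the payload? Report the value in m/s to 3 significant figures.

Δv ≈ 12100 m/s

Ignition mass of stage 1 = 379,000+53,900 + 40,800+6,220 + 8,770+1,070 + 1,500 = 491,260 kg.
Stage 1: m₀ = 491,260 kg, m_f = 491,260 − 379,000 = 112,260 kg; Δv = 287×9.81×ln(4.376) = 2815.5×1.4762 ≈ 4156 m/s.
Stage 2: m₀ = 58,360 kg, m_f = 58,360 − 40,800 = 17,560 kg; Δv = 324×9.81×ln(3.323) = 3178.4×1.2010 ≈ 3817 m/s.
Stage 3: m₀ = 11,340 kg, m_f = 11,340 − 8,770 = 2,570 kg; Δv = 281×9.81×ln(4.412) = 2756.6×1.4844 ≈ 4092 m/s.
Total Δv = 4156 + 3817 + 4092 = 12065 m/s.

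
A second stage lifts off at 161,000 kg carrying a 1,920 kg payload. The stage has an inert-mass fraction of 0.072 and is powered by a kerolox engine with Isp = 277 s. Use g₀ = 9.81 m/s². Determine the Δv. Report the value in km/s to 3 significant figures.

Δv ≈ 6.76 km/s

Stage wet mass = m₀ − payload = 161,000 − 1,920 = 159,080 kg.
Stage dry mass = ε × stage wet mass = 0.072 × 159,080 = 11,453.8 kg.
Burnout mass m_f = stage dry + payload = 11,453.8 + 1,920 = 13,373.8 kg.
v_e = Isp · g₀ = 277 × 9.81 = 2717.4 m/s.
Δv = v_e · ln(161,000/13,373.8) = 2717.4 × ln(12.04) = 2717.4 × 2.4881 ≈ 6761 m/s.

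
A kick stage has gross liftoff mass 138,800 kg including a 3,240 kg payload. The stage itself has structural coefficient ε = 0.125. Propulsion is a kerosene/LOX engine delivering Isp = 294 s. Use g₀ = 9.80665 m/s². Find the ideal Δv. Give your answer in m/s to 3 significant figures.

Δv ≈ 5560 m/s

Stage wet mass = m₀ − payload = 138,800 − 3,240 = 135,560 kg.
Stage dry mass = ε × stage wet mass = 0.125 × 135,560 = 16,945 kg.
Burnout mass m_f = stage dry + payload = 16,945 + 3,240 = 20,185 kg.
v_e = Isp · g₀ = 294 × 9.80665 = 2883.2 m/s.
Using Δv = v_e ln(m₀/m_f): Δv = v_e · ln(138,800/20,185) = 2883.2 × ln(6.876) = 2883.2 × 1.9281 ≈ 5559 m/s.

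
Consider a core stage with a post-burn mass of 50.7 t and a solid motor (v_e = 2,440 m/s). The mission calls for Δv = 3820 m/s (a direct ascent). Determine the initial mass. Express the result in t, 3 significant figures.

initial mass ≈ 243 t

m₀/m_f = exp(Δv / v_e) = exp(3820 / 2440.0) = exp(1.5656) = 4.7854.
m₀ = m_f × 4.7854 = 50.7 × 4.7854 = 242.62 t.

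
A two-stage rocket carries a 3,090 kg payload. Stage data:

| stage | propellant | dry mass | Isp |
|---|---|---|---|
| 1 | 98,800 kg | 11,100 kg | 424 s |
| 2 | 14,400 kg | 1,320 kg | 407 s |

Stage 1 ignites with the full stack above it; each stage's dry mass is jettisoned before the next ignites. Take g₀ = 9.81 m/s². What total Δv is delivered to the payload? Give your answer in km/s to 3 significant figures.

Ignition mass of stage 1 = 98,800+11,100 + 14,400+1,320 + 3,090 = 128,710 kg.
Stage 1: m₀ = 128,710 kg, m_f = 128,710 − 98,800 = 29,910 kg; Δv = 424×9.81×ln(4.303) = 4159.4×1.4594 ≈ 6070 m/s.
Stage 2: m₀ = 18,810 kg, m_f = 18,810 − 14,400 = 4,410 kg; Δv = 407×9.81×ln(4.265) = 3992.7×1.4505 ≈ 5791 m/s.
Total Δv = 6070 + 5791 = 11861 m/s.

Δv ≈ 11.9 km/s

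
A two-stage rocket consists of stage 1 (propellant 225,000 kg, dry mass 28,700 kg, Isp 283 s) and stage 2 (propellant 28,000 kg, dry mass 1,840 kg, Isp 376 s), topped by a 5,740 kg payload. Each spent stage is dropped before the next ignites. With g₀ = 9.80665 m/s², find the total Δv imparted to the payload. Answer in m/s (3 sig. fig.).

Ignition mass of stage 1 = 225,000+28,700 + 28,000+1,840 + 5,740 = 289,280 kg.
Stage 1: m₀ = 289,280 kg, m_f = 289,280 − 225,000 = 64,280 kg; Δv = 283×9.80665×ln(4.5) = 2775.3×1.5041 ≈ 4174 m/s.
Stage 2: m₀ = 35,580 kg, m_f = 35,580 − 28,000 = 7,580 kg; Δv = 376×9.80665×ln(4.694) = 3687.3×1.5463 ≈ 5702 m/s.
Total Δv = 4174 + 5702 = 9876 m/s.

Δv ≈ 9880 m/s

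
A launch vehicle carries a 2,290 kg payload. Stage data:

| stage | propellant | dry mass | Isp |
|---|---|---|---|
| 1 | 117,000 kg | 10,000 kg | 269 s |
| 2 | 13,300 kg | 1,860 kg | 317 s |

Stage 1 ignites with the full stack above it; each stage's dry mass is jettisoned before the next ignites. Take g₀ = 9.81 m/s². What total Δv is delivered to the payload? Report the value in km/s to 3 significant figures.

Ignition mass of stage 1 = 117,000+10,000 + 13,300+1,860 + 2,290 = 144,450 kg.
Stage 1: m₀ = 144,450 kg, m_f = 144,450 − 117,000 = 27,450 kg; Δv = 269×9.81×ln(5.262) = 2638.9×1.6606 ≈ 4382 m/s.
Stage 2: m₀ = 17,450 kg, m_f = 17,450 − 13,300 = 4,150 kg; Δv = 317×9.81×ln(4.205) = 3109.8×1.4362 ≈ 4466 m/s.
Total Δv = 4382 + 4466 = 8848 m/s.

Δv ≈ 8.85 km/s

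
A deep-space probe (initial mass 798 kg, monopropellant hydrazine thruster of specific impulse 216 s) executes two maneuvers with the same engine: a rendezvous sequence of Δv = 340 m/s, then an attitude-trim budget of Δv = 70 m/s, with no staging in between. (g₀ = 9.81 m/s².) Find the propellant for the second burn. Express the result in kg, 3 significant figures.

propellant for the second burn ≈ 22.1 kg

v_e = Isp · g₀ = 216 × 9.81 = 2119.0 m/s.
After the first burn: m = 798 × exp(−340/2119.0) = 798 × 0.85176 = 679.704 kg.
After the second burn: m = 679.704 × exp(−70/2119.0) = 679.704 × 0.96750 = 657.614 kg.
Second-burn propellant = 679.704 − 657.614 = 22.09 kg.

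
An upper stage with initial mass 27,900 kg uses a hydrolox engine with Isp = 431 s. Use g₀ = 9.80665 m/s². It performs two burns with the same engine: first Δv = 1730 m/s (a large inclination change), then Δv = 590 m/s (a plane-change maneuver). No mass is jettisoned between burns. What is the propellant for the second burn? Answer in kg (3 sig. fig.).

v_e = Isp · g₀ = 431 × 9.80665 = 4226.7 m/s.
After the first burn: m = 27900 × exp(−1730/4226.7) = 27900 × 0.66411 = 18,528.7 kg.
After the second burn: m = 18,528.7 × exp(−590/4226.7) = 18,528.7 × 0.86971 = 16,114.6 kg.
Second-burn propellant = 18,528.7 − 16,114.6 = 2,414.1 kg.

propellant for the second burn ≈ 2410 kg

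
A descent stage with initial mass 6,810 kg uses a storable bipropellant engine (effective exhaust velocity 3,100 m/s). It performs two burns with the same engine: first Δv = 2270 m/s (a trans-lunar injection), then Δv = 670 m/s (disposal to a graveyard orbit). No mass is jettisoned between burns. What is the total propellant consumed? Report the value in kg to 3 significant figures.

After the first burn: m = 6810 × exp(−2270/3100.0) = 6810 × 0.48082 = 3,274.38 kg.
After the second burn: m = 3,274.38 × exp(−670/3100.0) = 3,274.38 × 0.80563 = 2,637.94 kg.
Total propellant = m₀ − m_final = 6810 − 2,637.94 = 4,172.06 kg.

total propellant consumed ≈ 4170 kg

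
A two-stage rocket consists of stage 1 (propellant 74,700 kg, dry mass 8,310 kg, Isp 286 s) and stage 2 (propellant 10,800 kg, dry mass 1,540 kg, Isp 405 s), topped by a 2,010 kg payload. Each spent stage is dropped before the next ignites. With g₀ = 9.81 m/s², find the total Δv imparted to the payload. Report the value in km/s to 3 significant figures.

Δv ≈ 9.64 km/s

Ignition mass of stage 1 = 74,700+8,310 + 10,800+1,540 + 2,010 = 97,360 kg.
Stage 1: m₀ = 97,360 kg, m_f = 97,360 − 74,700 = 22,660 kg; Δv = 286×9.81×ln(4.297) = 2805.7×1.4578 ≈ 4090 m/s.
Stage 2: m₀ = 14,350 kg, m_f = 14,350 − 10,800 = 3,550 kg; Δv = 405×9.81×ln(4.042) = 3973.1×1.3968 ≈ 5550 m/s.
Total Δv = 4090 + 5550 = 9640 m/s.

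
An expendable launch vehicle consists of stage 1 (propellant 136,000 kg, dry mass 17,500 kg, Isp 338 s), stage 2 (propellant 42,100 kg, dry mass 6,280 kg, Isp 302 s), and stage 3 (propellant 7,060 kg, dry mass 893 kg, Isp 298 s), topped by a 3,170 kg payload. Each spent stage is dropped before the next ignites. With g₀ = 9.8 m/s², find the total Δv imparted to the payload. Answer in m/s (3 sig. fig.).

Ignition mass of stage 1 = 136,000+17,500 + 42,100+6,280 + 7,060+893 + 3,170 = 213,003 kg.
Stage 1: m₀ = 213,003 kg, m_f = 213,003 − 136,000 = 77,003 kg; Δv = 338×9.8×ln(2.766) = 3312.4×1.0175 ≈ 3370 m/s.
Stage 2: m₀ = 59,503 kg, m_f = 59,503 − 42,100 = 17,403 kg; Δv = 302×9.8×ln(3.419) = 2959.6×1.2294 ≈ 3638 m/s.
Stage 3: m₀ = 11,123 kg, m_f = 11,123 − 7,060 = 4,063 kg; Δv = 298×9.8×ln(2.738) = 2920.4×1.0071 ≈ 2941 m/s.
Total Δv = 3370 + 3638 + 2941 = 9949 m/s.

Δv ≈ 9950 m/s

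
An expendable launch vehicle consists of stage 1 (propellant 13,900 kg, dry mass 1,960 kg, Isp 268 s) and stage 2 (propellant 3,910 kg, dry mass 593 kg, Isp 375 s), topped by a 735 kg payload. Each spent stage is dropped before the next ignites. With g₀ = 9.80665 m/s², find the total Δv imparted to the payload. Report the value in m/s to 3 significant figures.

Ignition mass of stage 1 = 13,900+1,960 + 3,910+593 + 735 = 21,098 kg.
Stage 1: m₀ = 21,098 kg, m_f = 21,098 − 13,900 = 7,198 kg; Δv = 268×9.80665×ln(2.931) = 2628.2×1.0754 ≈ 2826 m/s.
Stage 2: m₀ = 5,238 kg, m_f = 5,238 − 3,910 = 1,328 kg; Δv = 375×9.80665×ln(3.944) = 3677.5×1.3723 ≈ 5046 m/s.
Total Δv = 2826 + 5046 = 7872 m/s.

Δv ≈ 7870 m/s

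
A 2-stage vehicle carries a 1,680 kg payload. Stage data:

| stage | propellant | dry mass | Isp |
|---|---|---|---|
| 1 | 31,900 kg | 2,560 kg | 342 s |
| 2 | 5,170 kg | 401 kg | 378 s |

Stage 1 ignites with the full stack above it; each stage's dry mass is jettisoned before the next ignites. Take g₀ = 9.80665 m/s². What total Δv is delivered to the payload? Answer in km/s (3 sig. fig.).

Ignition mass of stage 1 = 31,900+2,560 + 5,170+401 + 1,680 = 41,711 kg.
Stage 1: m₀ = 41,711 kg, m_f = 41,711 − 31,900 = 9,811 kg; Δv = 342×9.80665×ln(4.251) = 3353.9×1.4473 ≈ 4854 m/s.
Stage 2: m₀ = 7,251 kg, m_f = 7,251 − 5,170 = 2,081 kg; Δv = 378×9.80665×ln(3.484) = 3706.9×1.2483 ≈ 4627 m/s.
Total Δv = 4854 + 4627 = 9481 m/s.

Δv ≈ 9.48 km/s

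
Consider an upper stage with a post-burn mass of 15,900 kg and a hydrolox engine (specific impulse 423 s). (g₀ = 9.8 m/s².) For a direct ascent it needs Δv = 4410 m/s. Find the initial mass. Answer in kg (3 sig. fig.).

v_e = Isp · g₀ = 423 × 9.8 = 4145.4 m/s.
From the ideal rocket equation, m₀/m_f = exp(Δv / v_e) = exp(4410 / 4145.4) = exp(1.0638) = 2.8974.
m₀ = m_f × 2.8974 = 15,900 × 2.8974 = 46,068.7 kg.

initial mass ≈ 46100 kg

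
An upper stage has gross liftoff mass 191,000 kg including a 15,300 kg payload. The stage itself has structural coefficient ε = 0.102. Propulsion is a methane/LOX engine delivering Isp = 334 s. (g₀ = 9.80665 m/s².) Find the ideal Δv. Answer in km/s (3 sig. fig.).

Δv ≈ 5.73 km/s

Stage wet mass = m₀ − payload = 191,000 − 15,300 = 175,700 kg.
Stage dry mass = ε × stage wet mass = 0.102 × 175,700 = 17,921.4 kg.
Burnout mass m_f = stage dry + payload = 17,921.4 + 15,300 = 33,221.4 kg.
v_e = Isp · g₀ = 334 × 9.80665 = 3275.4 m/s.
Δv = v_e · ln(191,000/33,221.4) = 3275.4 × ln(5.749) = 3275.4 × 1.7491 ≈ 5729 m/s.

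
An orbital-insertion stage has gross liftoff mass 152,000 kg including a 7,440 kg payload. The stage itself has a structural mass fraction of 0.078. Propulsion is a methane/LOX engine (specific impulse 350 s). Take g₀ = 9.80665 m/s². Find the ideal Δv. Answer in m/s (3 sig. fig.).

Δv ≈ 7190 m/s

Stage wet mass = m₀ − payload = 152,000 − 7,440 = 144,560 kg.
Stage dry mass = ε × stage wet mass = 0.078 × 144,560 = 11,275.7 kg.
Burnout mass m_f = stage dry + payload = 11,275.7 + 7,440 = 18,715.7 kg.
v_e = Isp · g₀ = 350 × 9.80665 = 3432.3 m/s.
Using Δv = v_e ln(m₀/m_f): Δv = v_e · ln(152,000/18,715.7) = 3432.3 × ln(8.122) = 3432.3 × 2.0945 ≈ 7189 m/s.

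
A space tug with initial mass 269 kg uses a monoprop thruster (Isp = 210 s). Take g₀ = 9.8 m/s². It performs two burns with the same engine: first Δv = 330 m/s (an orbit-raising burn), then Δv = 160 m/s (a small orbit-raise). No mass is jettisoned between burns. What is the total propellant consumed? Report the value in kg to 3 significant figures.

total propellant consumed ≈ 57.0 kg

v_e = Isp · g₀ = 210 × 9.8 = 2058.0 m/s.
After the first burn: m = 269 × exp(−330/2058.0) = 269 × 0.85185 = 229.148 kg.
After the second burn: m = 229.148 × exp(−160/2058.0) = 229.148 × 0.92520 = 212.008 kg.
Total propellant = m₀ − m_final = 269 − 212.008 = 56.992 kg.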